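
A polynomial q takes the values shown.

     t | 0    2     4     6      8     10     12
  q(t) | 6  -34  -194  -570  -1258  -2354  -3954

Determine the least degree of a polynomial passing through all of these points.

Forward differences of the values at t = 0, 2, 4, 6, 8, 10, 12:
  q  : 6  -34  -194  -570  -1258  -2354  -3954
  Δ  : -40  -160  -376  -688  -1096  -1600
  Δ^2: -120  -216  -312  -408  -504
  Δ^3: -96  -96  -96  -96
  Δ^4: 0  0  0
  Δ^5: 0  0
  Δ^6: 0
The third differences are constant (-96) and nonzero, while all higher differences vanish, so the minimal degree is 3.

3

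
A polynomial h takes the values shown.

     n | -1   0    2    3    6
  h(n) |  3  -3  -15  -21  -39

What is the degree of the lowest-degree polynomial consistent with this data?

1

Divided differences on the nodes -1, 0, 2, 3, 6:
  order 0: 3  -3  -15  -21  -39
  order 1: -6  -6  -6  -6
  order 2: 0  0  0
  order 3: 0  0
  order 4: 0
The order-1 divided differences are all -6 (nonzero) and every higher order vanishes, so the data lies on a polynomial of degree exactly 1.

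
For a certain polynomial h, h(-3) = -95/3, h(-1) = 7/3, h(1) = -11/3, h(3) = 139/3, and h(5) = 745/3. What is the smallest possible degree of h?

Forward differences of the values at u = -3, -1, 1, 3, 5:
  h  : -95/3  7/3  -11/3  139/3  745/3
  Δ  : 34  -6  50  202
  Δ^2: -40  56  152
  Δ^3: 96  96
  Δ^4: 0
The third differences are constant (96) and nonzero, while all higher differences vanish, so the minimal degree is 3.

3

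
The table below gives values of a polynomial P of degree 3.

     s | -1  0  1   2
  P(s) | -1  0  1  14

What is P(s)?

P(s) = 2s^3 - s

Write P(s) = as^3 + bs^2 + cs + d. Substituting each data point gives a linear system:
  -a + b - c + d = -1
  d = 0
  a + b + c + d = 1
  8a + 4b + 2c + d = 14
Solving the system yields a = 2, b = 0, c = -1, d = 0.
So P(s) = 2s^3 - s.
Check: P(0) = 0. ✓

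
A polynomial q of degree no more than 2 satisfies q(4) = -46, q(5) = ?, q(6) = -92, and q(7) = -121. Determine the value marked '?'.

The 3 known points determine the degree-2 polynomial uniquely.
Write q(t) = at^2 + bt + c. Substituting each data point gives a linear system:
  16a + 4b + c = -46
  36a + 6b + c = -92
  49a + 7b + c = -121
Solving the system yields a = -2, b = -3, c = -2.
So q(t) = -2t^2 - 3t - 2.
Then q(5) = -67.

-67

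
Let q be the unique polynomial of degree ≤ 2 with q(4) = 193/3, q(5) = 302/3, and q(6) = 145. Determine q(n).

Using the Lagrange interpolation formula with nodes 4, 5, 6:
  L_0(n) = (n - 5)(n - 6) / 2
  L_1(n) = (n - 4)(n - 6) / -1
  L_2(n) = (n - 4)(n - 5) / 2
Then q(n) = 193/3·L_0(n) + 302/3·L_1(n) + 145·L_2(n).
Expanding and collecting terms gives q(n) = 4n² + (1/3)n - 1.
Check: q(4) = 193/3. ✓

q(n) = 4n^2 + (1/3)n - 1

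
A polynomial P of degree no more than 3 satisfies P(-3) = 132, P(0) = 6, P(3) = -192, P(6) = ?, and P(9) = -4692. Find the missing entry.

On equispaced nodes a degree-3 polynomial has vanishing fourth forward difference, so
  P(-3) - 4·P(0) + 6·P(3) - 4·P(6) + P(9) = 0.
Substituting the known values and solving for P(6):
  -4·P(6) = 5736
  P(6) = -1434.

-1434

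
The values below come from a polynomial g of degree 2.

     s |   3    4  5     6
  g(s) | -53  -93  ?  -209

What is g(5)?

On equispaced nodes a degree-2 polynomial has vanishing third forward difference, so
  - g(3) + 3·g(4) - 3·g(5) + g(6) = 0.
Substituting the known values and solving for g(5):
  -3·g(5) = 435
  g(5) = -145.

-145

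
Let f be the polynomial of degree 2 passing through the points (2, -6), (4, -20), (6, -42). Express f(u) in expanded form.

Write f(u) = au^2 + bu + c. Substituting each data point gives a linear system:
  4a + 2b + c = -6
  16a + 4b + c = -20
  36a + 6b + c = -42
Solving the system yields a = -1, b = -1, c = 0.
So f(u) = -u^2 - u.
Check: f(2) = -6. ✓

f(u) = -u^2 - u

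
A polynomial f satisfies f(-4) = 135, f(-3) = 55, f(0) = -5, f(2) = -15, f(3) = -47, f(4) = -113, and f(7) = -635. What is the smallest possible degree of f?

Divided differences on the nodes -4, -3, 0, 2, 3, 4, 7:
  order 0: 135  55  -5  -15  -47  -113  -635
  order 1: -80  -20  -5  -32  -66  -174
  order 2: 15  3  -9  -17  -27
  order 3: -2  -2  -2  -2
  order 4: 0  0  0
  order 5: 0  0
  order 6: 0
The order-3 divided differences are all -2 (nonzero) and every higher order vanishes, so the data lies on a polynomial of degree exactly 3.

3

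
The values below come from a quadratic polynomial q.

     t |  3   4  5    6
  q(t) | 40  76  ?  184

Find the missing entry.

On equispaced nodes a degree-2 polynomial has vanishing third forward difference, so
  - q(3) + 3·q(4) - 3·q(5) + q(6) = 0.
Substituting the known values and solving for q(5):
  -3·q(5) = -372
  q(5) = 124.

124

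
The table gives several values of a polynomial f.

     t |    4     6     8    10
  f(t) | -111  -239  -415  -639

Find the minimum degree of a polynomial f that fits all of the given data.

2

Forward differences of the values at t = 4, 6, 8, 10:
  f  : -111  -239  -415  -639
  Δ  : -128  -176  -224
  Δ^2: -48  -48
  Δ^3: 0
The second differences are constant (-48) and nonzero, while all higher differences vanish, so the minimal degree is 2.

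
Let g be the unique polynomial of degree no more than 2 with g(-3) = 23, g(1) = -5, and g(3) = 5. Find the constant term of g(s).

Write g(s) = as^2 + bs + c. Substituting each data point gives a linear system:
  9a - 3b + c = 23
  a + b + c = -5
  9a + 3b + c = 5
Solving the system yields a = 2, b = -3, c = -4.
So g(s) = 2s^2 - 3s - 4.
The constant term is -4.

-4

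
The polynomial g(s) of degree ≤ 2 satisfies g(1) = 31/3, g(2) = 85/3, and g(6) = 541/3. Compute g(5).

391/3

Write g(s) = as^2 + bs + c. Substituting each data point gives a linear system:
  a + b + c = 31/3
  4a + 2b + c = 85/3
  36a + 6b + c = 541/3
Solving the system yields a = 4, b = 6, c = 1/3.
So g(s) = 4s^2 + 6s + 1/3.
Then g(5) = 391/3.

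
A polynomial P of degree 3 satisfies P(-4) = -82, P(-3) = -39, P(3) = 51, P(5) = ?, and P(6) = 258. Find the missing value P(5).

161

The 4 known points determine the degree-3 polynomial uniquely.
Write P(x) = ax^3 + bx^2 + cx + d. Substituting each data point gives a linear system:
  -64a + 16b - 4c + d = -82
  -27a + 9b - 3c + d = -39
  27a + 9b + 3c + d = 51
  216a + 36b + 6c + d = 258
Solving the system yields a = 1, b = 0, c = 6, d = 6.
So P(x) = x^3 + 6x + 6.
Then P(5) = 161.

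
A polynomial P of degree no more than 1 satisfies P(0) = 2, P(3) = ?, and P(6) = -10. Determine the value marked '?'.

-4

On equispaced nodes a degree-1 polynomial has vanishing second forward difference, so
  P(0) - 2·P(3) + P(6) = 0.
Substituting the known values and solving for P(3):
  -2·P(3) = 8
  P(3) = -4.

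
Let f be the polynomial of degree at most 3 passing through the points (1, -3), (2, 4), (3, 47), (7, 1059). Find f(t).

Using the Lagrange interpolation formula with nodes 1, 2, 3, 7:
  L_0(t) = (t - 2)(t - 3)(t - 7) / -12
  L_1(t) = (t - 1)(t - 3)(t - 7) / 5
  L_2(t) = (t - 1)(t - 2)(t - 7) / -8
  L_3(t) = (t - 1)(t - 2)(t - 3) / 120
Then f(t) = -3·L_0(t) + 4·L_1(t) + 47·L_2(t) + 1059·L_3(t).
Expanding and collecting terms gives f(t) = 4t^3 - 6t^2 - 3t + 2.
Check: f(7) = 1059. ✓

f(t) = 4t^3 - 6t^2 - 3t + 2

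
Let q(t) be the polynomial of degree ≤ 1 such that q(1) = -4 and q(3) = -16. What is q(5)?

-28

Using the Lagrange interpolation formula with nodes 1, 3:
  L_0(t) = (t - 3) / -2
  L_1(t) = (t - 1) / 2
Then q(t) = -4·L_0(t) - 16·L_1(t).
Expanding and collecting terms gives q(t) = -6t + 2.
Evaluating at t = 5: q(5) = -28.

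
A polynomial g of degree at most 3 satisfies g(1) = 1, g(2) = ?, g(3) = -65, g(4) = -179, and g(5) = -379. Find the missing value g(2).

The 4 known points determine the degree-3 polynomial uniquely.
Write g(t) = at^3 + bt^2 + ct + d. Substituting each data point gives a linear system:
  a + b + c + d = 1
  27a + 9b + 3c + d = -65
  64a + 16b + 4c + d = -179
  125a + 25b + 5c + d = -379
Solving the system yields a = -4, b = 5, c = -1, d = 1.
So g(t) = -4t³ + 5t² - t + 1.
Then g(2) = -13.

-13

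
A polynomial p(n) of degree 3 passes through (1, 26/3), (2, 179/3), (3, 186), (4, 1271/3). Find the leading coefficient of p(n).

Write p(n) = an^3 + bn^2 + cn + d. Substituting each data point gives a linear system:
  a + b + c + d = 26/3
  8a + 4b + 2c + d = 179/3
  27a + 9b + 3c + d = 186
  64a + 16b + 4c + d = 1271/3
Solving the system yields a = 6, b = 5/3, c = 4, d = -3.
So p(n) = 6n³ + (5/3)n² + 4n - 3.
The leading coefficient is 6.

6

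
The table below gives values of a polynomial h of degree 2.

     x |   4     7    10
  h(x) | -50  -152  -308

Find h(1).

-2

Using the Lagrange interpolation formula with nodes 4, 7, 10:
  L_0(x) = (x - 7)(x - 10) / 18
  L_1(x) = (x - 4)(x - 10) / -9
  L_2(x) = (x - 4)(x - 7) / 18
Then h(x) = -50·L_0(x) - 152·L_1(x) - 308·L_2(x).
Expanding and collecting terms gives h(x) = -3x² - x + 2.
Evaluating at x = 1: h(1) = -2.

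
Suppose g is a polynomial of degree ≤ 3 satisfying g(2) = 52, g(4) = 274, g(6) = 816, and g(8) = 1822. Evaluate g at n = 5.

Write g(n) = an^3 + bn^2 + cn + d. Substituting each data point gives a linear system:
  8a + 4b + 2c + d = 52
  64a + 16b + 4c + d = 274
  216a + 36b + 6c + d = 816
  512a + 64b + 8c + d = 1822
Solving the system yields a = 3, b = 4, c = 3, d = 6.
So g(n) = 3n^3 + 4n^2 + 3n + 6.
Then g(5) = 496.

496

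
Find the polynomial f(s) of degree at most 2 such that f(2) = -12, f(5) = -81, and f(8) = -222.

Using the Lagrange interpolation formula with nodes 2, 5, 8:
  L_0(s) = (s - 5)(s - 8) / 18
  L_1(s) = (s - 2)(s - 8) / -9
  L_2(s) = (s - 2)(s - 5) / 18
Then f(s) = -12·L_0(s) - 81·L_1(s) - 222·L_2(s).
Expanding and collecting terms gives f(s) = -4s^2 + 5s - 6.
Check: f(2) = -12. ✓

f(s) = -4s^2 + 5s - 6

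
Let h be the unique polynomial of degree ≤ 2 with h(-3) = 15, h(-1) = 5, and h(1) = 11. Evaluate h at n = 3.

Using the Lagrange interpolation formula with nodes -3, -1, 1:
  L_0(n) = (n + 1)(n - 1) / 8
  L_1(n) = (n + 3)(n - 1) / -4
  L_2(n) = (n + 3)(n + 1) / 8
Then h(n) = 15·L_0(n) + 5·L_1(n) + 11·L_2(n).
Expanding and collecting terms gives h(n) = 2n^2 + 3n + 6.
Evaluating at n = 3: h(3) = 33.

33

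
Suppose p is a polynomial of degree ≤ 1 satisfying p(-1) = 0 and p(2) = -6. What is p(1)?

Write p(t) = at + b. Substituting each data point gives a linear system:
  -a + b = 0
  2a + b = -6
Solving the system yields a = -2, b = -2.
So p(t) = -2t - 2.
Then p(1) = -4.

-4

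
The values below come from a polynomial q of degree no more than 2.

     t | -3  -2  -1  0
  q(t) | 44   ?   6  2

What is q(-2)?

20

The 3 known points determine the degree-2 polynomial uniquely.
Write q(t) = at^2 + bt + c. Substituting each data point gives a linear system:
  9a - 3b + c = 44
  a - b + c = 6
  c = 2
Solving the system yields a = 5, b = 1, c = 2.
So q(t) = 5t² + t + 2.
Then q(-2) = 20.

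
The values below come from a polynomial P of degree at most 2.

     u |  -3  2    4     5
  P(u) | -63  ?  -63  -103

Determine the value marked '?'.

The 3 known points determine the degree-2 polynomial uniquely.
Write P(u) = au^2 + bu + c. Substituting each data point gives a linear system:
  9a - 3b + c = -63
  16a + 4b + c = -63
  25a + 5b + c = -103
Solving the system yields a = -5, b = 5, c = -3.
So P(u) = -5u^2 + 5u - 3.
Then P(2) = -13.

-13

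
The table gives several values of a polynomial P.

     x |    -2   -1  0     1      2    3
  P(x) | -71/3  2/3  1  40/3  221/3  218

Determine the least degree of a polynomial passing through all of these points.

3

Forward differences of the values at x = -2, -1, 0, 1, 2, 3:
  P  : -71/3  2/3  1  40/3  221/3  218
  Δ  : 73/3  1/3  37/3  181/3  433/3
  Δ^2: -24  12  48  84
  Δ^3: 36  36  36
  Δ^4: 0  0
  Δ^5: 0
The third differences are constant (36) and nonzero, while all higher differences vanish, so the minimal degree is 3.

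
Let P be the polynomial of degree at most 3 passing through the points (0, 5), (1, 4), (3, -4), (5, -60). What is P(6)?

-121

Write P(x) = ax^3 + bx^2 + cx + d. Substituting each data point gives a linear system:
  d = 5
  a + b + c + d = 4
  27a + 9b + 3c + d = -4
  125a + 25b + 5c + d = -60
Solving the system yields a = -1, b = 3, c = -3, d = 5.
So P(x) = -x³ + 3x² - 3x + 5.
Then P(6) = -121.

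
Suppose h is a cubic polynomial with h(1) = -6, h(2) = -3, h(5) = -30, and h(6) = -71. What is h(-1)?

Write h(t) = at^3 + bt^2 + ct + d. Substituting each data point gives a linear system:
  a + b + c + d = -6
  8a + 4b + 2c + d = -3
  125a + 25b + 5c + d = -30
  216a + 36b + 6c + d = -71
Solving the system yields a = -1, b = 5, c = -5, d = -5.
So h(t) = -t³ + 5t² - 5t - 5.
Then h(-1) = 6.

6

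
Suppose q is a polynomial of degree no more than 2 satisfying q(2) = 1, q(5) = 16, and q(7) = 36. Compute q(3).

Write q(s) = as^2 + bs + c. Substituting each data point gives a linear system:
  4a + 2b + c = 1
  25a + 5b + c = 16
  49a + 7b + c = 36
Solving the system yields a = 1, b = -2, c = 1.
So q(s) = s² - 2s + 1.
Then q(3) = 4.

4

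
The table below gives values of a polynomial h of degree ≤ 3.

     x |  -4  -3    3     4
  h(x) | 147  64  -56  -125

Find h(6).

-413

Write h(x) = ax^3 + bx^2 + cx + d. Substituting each data point gives a linear system:
  -64a + 16b - 4c + d = 147
  -27a + 9b - 3c + d = 64
  27a + 9b + 3c + d = -56
  64a + 16b + 4c + d = -125
Solving the system yields a = -2, b = 1, c = -2, d = -5.
So h(x) = -2x^3 + x^2 - 2x - 5.
Then h(6) = -413.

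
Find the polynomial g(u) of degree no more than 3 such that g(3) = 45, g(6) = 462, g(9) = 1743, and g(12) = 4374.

Using the Lagrange interpolation formula with nodes 3, 6, 9, 12:
  L_0(u) = (u - 6)(u - 9)(u - 12) / -162
  L_1(u) = (u - 3)(u - 9)(u - 12) / 54
  L_2(u) = (u - 3)(u - 6)(u - 12) / -54
  L_3(u) = (u - 3)(u - 6)(u - 9) / 162
Then g(u) = 45·L_0(u) + 462·L_1(u) + 1743·L_2(u) + 4374·L_3(u).
Expanding and collecting terms gives g(u) = 3u³ - 6u² + 4u + 6.
Check: g(9) = 1743. ✓

g(u) = 3u^3 - 6u^2 + 4u + 6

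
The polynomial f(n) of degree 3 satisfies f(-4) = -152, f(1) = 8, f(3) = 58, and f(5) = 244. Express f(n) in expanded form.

f(n) = 2n^3 - n^2 + 3n + 4

Using the Lagrange interpolation formula with nodes -4, 1, 3, 5:
  L_0(n) = (n - 1)(n - 3)(n - 5) / -315
  L_1(n) = (n + 4)(n - 3)(n - 5) / 40
  L_2(n) = (n + 4)(n - 1)(n - 5) / -28
  L_3(n) = (n + 4)(n - 1)(n - 3) / 72
Then f(n) = -152·L_0(n) + 8·L_1(n) + 58·L_2(n) + 244·L_3(n).
Expanding and collecting terms gives f(n) = 2n^3 - n^2 + 3n + 4.
Check: f(-4) = -152. ✓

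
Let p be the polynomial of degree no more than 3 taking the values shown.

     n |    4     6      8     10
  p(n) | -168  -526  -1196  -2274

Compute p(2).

Forward differences of the values at n = 4, 6, 8, 10:
  p  : -168  -526  -1196  -2274
  Δ  : -358  -670  -1078
  Δ^2: -312  -408
  Δ^3: -96
The third differences are constant, confirming degree 3.
Interpolating (Newton forward form) and evaluating at n = 2 gives p(2) = -26.

-26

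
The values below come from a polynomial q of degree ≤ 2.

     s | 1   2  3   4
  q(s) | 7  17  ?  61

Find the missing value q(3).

35

The 3 known points determine the degree-2 polynomial uniquely.
Write q(s) = as^2 + bs + c. Substituting each data point gives a linear system:
  a + b + c = 7
  4a + 2b + c = 17
  16a + 4b + c = 61
Solving the system yields a = 4, b = -2, c = 5.
So q(s) = 4s^2 - 2s + 5.
Then q(3) = 35.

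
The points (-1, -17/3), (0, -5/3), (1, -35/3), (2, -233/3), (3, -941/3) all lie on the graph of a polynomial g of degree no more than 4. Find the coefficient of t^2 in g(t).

Write g(t) = at^4 + bt^3 + ct^2 + dt + e. Substituting each data point gives a linear system:
  a - b + c - d + e = -17/3
  e = -5/3
  a + b + c + d + e = -35/3
  16a + 8b + 4c + 2d + e = -233/3
  81a + 27b + 9c + 3d + e = -941/3
Solving the system yields a = -3, b = -1, c = -4, d = -2, e = -5/3.
So g(t) = -3t^4 - t^3 - 4t^2 - 2t - 5/3.
The coefficient of t^2 is -4.

-4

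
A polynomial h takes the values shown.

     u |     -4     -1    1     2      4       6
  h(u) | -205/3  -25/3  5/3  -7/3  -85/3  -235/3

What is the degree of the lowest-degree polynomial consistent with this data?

2

Divided differences on the nodes -4, -1, 1, 2, 4, 6:
  order 0: -205/3  -25/3  5/3  -7/3  -85/3  -235/3
  order 1: 20  5  -4  -13  -25
  order 2: -3  -3  -3  -3
  order 3: 0  0  0
  order 4: 0  0
  order 5: 0
The order-2 divided differences are all -3 (nonzero) and every higher order vanishes, so the data lies on a polynomial of degree exactly 2.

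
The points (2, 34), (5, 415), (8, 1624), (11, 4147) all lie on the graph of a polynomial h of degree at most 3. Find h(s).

Using the Lagrange interpolation formula with nodes 2, 5, 8, 11:
  L_0(s) = (s - 5)(s - 8)(s - 11) / -162
  L_1(s) = (s - 2)(s - 8)(s - 11) / 54
  L_2(s) = (s - 2)(s - 5)(s - 11) / -54
  L_3(s) = (s - 2)(s - 5)(s - 8) / 162
Then h(s) = 34·L_0(s) + 415·L_1(s) + 1624·L_2(s) + 4147·L_3(s).
Expanding and collecting terms gives h(s) = 3s^3 + s^2 + 3s.
Check: h(8) = 1624. ✓

h(s) = 3s^3 + s^2 + 3s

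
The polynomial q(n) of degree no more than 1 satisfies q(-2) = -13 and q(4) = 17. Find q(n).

q(n) = 5n - 3

Using the Lagrange interpolation formula with nodes -2, 4:
  L_0(n) = (n - 4) / -6
  L_1(n) = (n + 2) / 6
Then q(n) = -13·L_0(n) + 17·L_1(n).
Expanding and collecting terms gives q(n) = 5n - 3.
Check: q(-2) = -13. ✓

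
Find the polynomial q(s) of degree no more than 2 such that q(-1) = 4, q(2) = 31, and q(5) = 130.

Write q(s) = as^2 + bs + c. Substituting each data point gives a linear system:
  a - b + c = 4
  4a + 2b + c = 31
  25a + 5b + c = 130
Solving the system yields a = 4, b = 5, c = 5.
So q(s) = 4s² + 5s + 5.
Check: q(2) = 31. ✓

q(s) = 4s^2 + 5s + 5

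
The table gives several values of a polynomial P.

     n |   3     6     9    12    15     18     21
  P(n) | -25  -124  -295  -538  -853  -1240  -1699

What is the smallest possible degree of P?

Forward differences of the values at n = 3, 6, 9, 12, 15, 18, 21:
  P  : -25  -124  -295  -538  -853  -1240  -1699
  Δ  : -99  -171  -243  -315  -387  -459
  Δ^2: -72  -72  -72  -72  -72
  Δ^3: 0  0  0  0
  Δ^4: 0  0  0
  Δ^5: 0  0
  Δ^6: 0
The second differences are constant (-72) and nonzero, while all higher differences vanish, so the minimal degree is 2.

2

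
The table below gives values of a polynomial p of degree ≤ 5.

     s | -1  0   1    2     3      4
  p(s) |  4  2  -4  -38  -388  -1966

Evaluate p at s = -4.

3826

Using the Lagrange interpolation formula with nodes -1, 0, 1, 2, 3, 4:
  L_0(s) = s(s - 1)(s - 2)(s - 3)(s - 4) / -120
  L_1(s) = (s + 1)(s - 1)(s - 2)(s - 3)(s - 4) / 24
  L_2(s) = (s + 1)s(s - 2)(s - 3)(s - 4) / -12
  L_3(s) = (s + 1)s(s - 1)(s - 3)(s - 4) / 12
  L_4(s) = (s + 1)s(s - 1)(s - 2)(s - 4) / -24
  L_5(s) = (s + 1)s(s - 1)(s - 2)(s - 3) / 120
Then p(s) = 4·L_0(s) + 2·L_1(s) - 4·L_2(s) - 38·L_3(s) - 388·L_4(s) - 1966·L_5(s).
Expanding and collecting terms gives p(s) = -3s^5 + 4s^4 + 3s^3 - 6s^2 - 4s + 2.
Evaluating at s = -4: p(-4) = 3826.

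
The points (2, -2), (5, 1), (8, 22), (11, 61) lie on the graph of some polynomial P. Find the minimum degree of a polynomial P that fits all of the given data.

2

Forward differences of the values at n = 2, 5, 8, 11:
  P  : -2  1  22  61
  Δ  : 3  21  39
  Δ^2: 18  18
  Δ^3: 0
The second differences are constant (18) and nonzero, while all higher differences vanish, so the minimal degree is 2.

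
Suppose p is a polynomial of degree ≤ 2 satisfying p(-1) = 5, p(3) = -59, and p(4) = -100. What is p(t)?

p(t) = -5t^2 - 6t + 4

Using the Lagrange interpolation formula with nodes -1, 3, 4:
  L_0(t) = (t - 3)(t - 4) / 20
  L_1(t) = (t + 1)(t - 4) / -4
  L_2(t) = (t + 1)(t - 3) / 5
Then p(t) = 5·L_0(t) - 59·L_1(t) - 100·L_2(t).
Expanding and collecting terms gives p(t) = -5t^2 - 6t + 4.
Check: p(-1) = 5. ✓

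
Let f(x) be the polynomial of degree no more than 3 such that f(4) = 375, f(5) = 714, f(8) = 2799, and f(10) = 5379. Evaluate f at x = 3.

164

Using the Lagrange interpolation formula with nodes 4, 5, 8, 10:
  L_0(x) = (x - 5)(x - 8)(x - 10) / -24
  L_1(x) = (x - 4)(x - 8)(x - 10) / 15
  L_2(x) = (x - 4)(x - 5)(x - 10) / -24
  L_3(x) = (x - 4)(x - 5)(x - 8) / 60
Then f(x) = 375·L_0(x) + 714·L_1(x) + 2799·L_2(x) + 5379·L_3(x).
Expanding and collecting terms gives f(x) = 5x³ + 4x² - 2x - 1.
Evaluating at x = 3: f(3) = 164.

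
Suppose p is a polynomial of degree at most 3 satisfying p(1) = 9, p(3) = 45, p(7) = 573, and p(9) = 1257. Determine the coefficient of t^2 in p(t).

-3

Write p(t) = at^3 + bt^2 + ct + d. Substituting each data point gives a linear system:
  a + b + c + d = 9
  27a + 9b + 3c + d = 45
  343a + 49b + 7c + d = 573
  729a + 81b + 9c + d = 1257
Solving the system yields a = 2, b = -3, c = 4, d = 6.
So p(t) = 2t^3 - 3t^2 + 4t + 6.
The coefficient of t^2 is -3.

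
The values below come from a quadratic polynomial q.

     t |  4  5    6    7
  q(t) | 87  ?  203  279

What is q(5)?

139

The 3 known points determine the degree-2 polynomial uniquely.
Write q(t) = at^2 + bt + c. Substituting each data point gives a linear system:
  16a + 4b + c = 87
  36a + 6b + c = 203
  49a + 7b + c = 279
Solving the system yields a = 6, b = -2, c = -1.
So q(t) = 6t^2 - 2t - 1.
Then q(5) = 139.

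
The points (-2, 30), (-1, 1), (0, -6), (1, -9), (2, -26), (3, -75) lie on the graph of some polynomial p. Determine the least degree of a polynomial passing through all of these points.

3

Forward differences of the values at x = -2, -1, 0, 1, 2, 3:
  p  : 30  1  -6  -9  -26  -75
  Δ  : -29  -7  -3  -17  -49
  Δ^2: 22  4  -14  -32
  Δ^3: -18  -18  -18
  Δ^4: 0  0
  Δ^5: 0
The third differences are constant (-18) and nonzero, while all higher differences vanish, so the minimal degree is 3.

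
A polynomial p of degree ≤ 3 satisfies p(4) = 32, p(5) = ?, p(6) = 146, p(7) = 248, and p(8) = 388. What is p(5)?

The 4 known points determine the degree-3 polynomial uniquely.
Write p(x) = ax^3 + bx^2 + cx + d. Substituting each data point gives a linear system:
  64a + 16b + 4c + d = 32
  216a + 36b + 6c + d = 146
  343a + 49b + 7c + d = 248
  512a + 64b + 8c + d = 388
Solving the system yields a = 1, b = -2, c = 1, d = -4.
So p(x) = x³ - 2x² + x - 4.
Then p(5) = 76.

76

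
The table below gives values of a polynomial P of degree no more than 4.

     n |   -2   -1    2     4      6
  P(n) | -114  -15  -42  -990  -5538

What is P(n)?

P(n) = -5n^4 + 4n^3 + 2n^2 + 2n - 6

Write P(n) = an^4 + bn^3 + cn^2 + dn + e. Substituting each data point gives a linear system:
  16a - 8b + 4c - 2d + e = -114
  a - b + c - d + e = -15
  16a + 8b + 4c + 2d + e = -42
  256a + 64b + 16c + 4d + e = -990
  1296a + 216b + 36c + 6d + e = -5538
Solving the system yields a = -5, b = 4, c = 2, d = 2, e = -6.
So P(n) = -5n⁴ + 4n³ + 2n² + 2n - 6.
Check: P(-1) = -15. ✓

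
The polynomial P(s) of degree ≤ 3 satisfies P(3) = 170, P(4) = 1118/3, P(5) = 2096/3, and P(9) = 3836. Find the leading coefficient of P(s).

5

Write P(s) = as^3 + bs^2 + cs + d. Substituting each data point gives a linear system:
  27a + 9b + 3c + d = 170
  64a + 16b + 4c + d = 1118/3
  125a + 25b + 5c + d = 2096/3
  729a + 81b + 9c + d = 3836
Solving the system yields a = 5, b = 5/3, c = 6, d = 2.
So P(s) = 5s^3 + (5/3)s^2 + 6s + 2.
The leading coefficient is 5.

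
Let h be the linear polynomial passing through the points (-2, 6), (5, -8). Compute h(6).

Using the Lagrange interpolation formula with nodes -2, 5:
  L_0(u) = (u - 5) / -7
  L_1(u) = (u + 2) / 7
Then h(u) = 6·L_0(u) - 8·L_1(u).
Expanding and collecting terms gives h(u) = -2u + 2.
Evaluating at u = 6: h(6) = -10.

-10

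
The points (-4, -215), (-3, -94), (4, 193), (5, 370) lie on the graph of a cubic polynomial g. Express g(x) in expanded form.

Using the Lagrange interpolation formula with nodes -4, -3, 4, 5:
  L_0(x) = (x + 3)(x - 4)(x - 5) / -72
  L_1(x) = (x + 4)(x - 4)(x - 5) / 56
  L_2(x) = (x + 4)(x + 3)(x - 5) / -56
  L_3(x) = (x + 4)(x + 3)(x - 4) / 72
Then g(x) = -215·L_0(x) - 94·L_1(x) + 193·L_2(x) + 370·L_3(x).
Expanding and collecting terms gives g(x) = 3x³ - x² + 3x + 5.
Check: g(-3) = -94. ✓

g(x) = 3x^3 - x^2 + 3x + 5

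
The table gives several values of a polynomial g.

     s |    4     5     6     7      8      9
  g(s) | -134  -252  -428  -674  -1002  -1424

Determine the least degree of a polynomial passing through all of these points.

Forward differences of the values at s = 4, 5, 6, 7, 8, 9:
  g  : -134  -252  -428  -674  -1002  -1424
  Δ  : -118  -176  -246  -328  -422
  Δ^2: -58  -70  -82  -94
  Δ^3: -12  -12  -12
  Δ^4: 0  0
  Δ^5: 0
The third differences are constant (-12) and nonzero, while all higher differences vanish, so the minimal degree is 3.

3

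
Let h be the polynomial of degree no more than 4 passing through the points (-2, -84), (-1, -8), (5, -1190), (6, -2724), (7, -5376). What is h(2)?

Write h(s) = as^4 + bs^3 + cs^2 + ds + e. Substituting each data point gives a linear system:
  16a - 8b + 4c - 2d + e = -84
  a - b + c - d + e = -8
  625a + 125b + 25c + 5d + e = -1190
  1296a + 216b + 36c + 6d + e = -2724
  2401a + 343b + 49c + 7d + e = -5376
Solving the system yields a = -3, b = 5, c = 2, d = 2, e = 0.
So h(s) = -3s^4 + 5s^3 + 2s^2 + 2s.
Then h(2) = 4.

4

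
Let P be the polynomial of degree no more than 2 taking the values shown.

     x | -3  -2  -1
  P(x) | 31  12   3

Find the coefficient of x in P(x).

6

Write P(x) = ax^2 + bx + c. Substituting each data point gives a linear system:
  9a - 3b + c = 31
  4a - 2b + c = 12
  a - b + c = 3
Solving the system yields a = 5, b = 6, c = 4.
So P(x) = 5x^2 + 6x + 4.
The coefficient of x is 6.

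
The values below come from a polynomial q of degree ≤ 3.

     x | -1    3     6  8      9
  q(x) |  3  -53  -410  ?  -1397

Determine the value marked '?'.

The 4 known points determine the degree-3 polynomial uniquely.
Write q(x) = ax^3 + bx^2 + cx + d. Substituting each data point gives a linear system:
  -a + b - c + d = 3
  27a + 9b + 3c + d = -53
  216a + 36b + 6c + d = -410
  729a + 81b + 9c + d = -1397
Solving the system yields a = -2, b = 1, c = -2, d = -2.
So q(x) = -2x^3 + x^2 - 2x - 2.
Then q(8) = -978.

-978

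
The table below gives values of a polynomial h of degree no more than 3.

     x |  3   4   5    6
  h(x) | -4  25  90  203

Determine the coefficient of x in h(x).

-3

Write h(x) = ax^3 + bx^2 + cx + d. Substituting each data point gives a linear system:
  27a + 9b + 3c + d = -4
  64a + 16b + 4c + d = 25
  125a + 25b + 5c + d = 90
  216a + 36b + 6c + d = 203
Solving the system yields a = 2, b = -6, c = -3, d = 5.
So h(x) = 2x^3 - 6x^2 - 3x + 5.
The coefficient of x is -3.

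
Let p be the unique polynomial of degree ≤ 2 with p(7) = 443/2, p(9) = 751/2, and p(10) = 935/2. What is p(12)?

1363/2

Using the Lagrange interpolation formula with nodes 7, 9, 10:
  L_0(n) = (n - 9)(n - 10) / 6
  L_1(n) = (n - 7)(n - 10) / -2
  L_2(n) = (n - 7)(n - 9) / 3
Then p(n) = 443/2·L_0(n) + 751/2·L_1(n) + 935/2·L_2(n).
Expanding and collecting terms gives p(n) = 5n^2 - 3n - 5/2.
Evaluating at n = 12: p(12) = 1363/2.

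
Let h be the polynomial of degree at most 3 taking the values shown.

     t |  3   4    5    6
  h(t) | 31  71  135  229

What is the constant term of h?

-5

Write h(t) = at^3 + bt^2 + ct + d. Substituting each data point gives a linear system:
  27a + 9b + 3c + d = 31
  64a + 16b + 4c + d = 71
  125a + 25b + 5c + d = 135
  216a + 36b + 6c + d = 229
Solving the system yields a = 1, b = 0, c = 3, d = -5.
So h(t) = t³ + 3t - 5.
The constant term is -5.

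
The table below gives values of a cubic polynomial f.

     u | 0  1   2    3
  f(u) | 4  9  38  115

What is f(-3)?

Forward differences of the values at u = 0, 1, 2, 3:
  f  : 4  9  38  115
  Δ  : 5  29  77
  Δ^2: 24  48
  Δ^3: 24
The third differences are constant, confirming degree 3.
Interpolating (Newton forward form) and evaluating at u = -3 gives f(-3) = -107.

-107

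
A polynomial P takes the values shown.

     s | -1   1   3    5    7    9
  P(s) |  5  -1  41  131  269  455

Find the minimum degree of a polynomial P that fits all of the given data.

Forward differences of the values at s = -1, 1, 3, 5, 7, 9:
  P  : 5  -1  41  131  269  455
  Δ  : -6  42  90  138  186
  Δ^2: 48  48  48  48
  Δ^3: 0  0  0
  Δ^4: 0  0
  Δ^5: 0
The second differences are constant (48) and nonzero, while all higher differences vanish, so the minimal degree is 2.

2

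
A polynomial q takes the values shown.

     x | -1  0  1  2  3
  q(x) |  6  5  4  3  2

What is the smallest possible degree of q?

Forward differences of the values at x = -1, 0, 1, 2, 3:
  q  : 6  5  4  3  2
  Δ  : -1  -1  -1  -1
  Δ^2: 0  0  0
  Δ^3: 0  0
  Δ^4: 0
The first differences are constant (-1) and nonzero, while all higher differences vanish, so the minimal degree is 1.

1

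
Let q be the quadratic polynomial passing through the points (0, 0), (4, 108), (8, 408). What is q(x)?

q(x) = 6x^2 + 3x

Write q(x) = ax^2 + bx + c. Substituting each data point gives a linear system:
  c = 0
  16a + 4b + c = 108
  64a + 8b + c = 408
Solving the system yields a = 6, b = 3, c = 0.
So q(x) = 6x^2 + 3x.
Check: q(0) = 0. ✓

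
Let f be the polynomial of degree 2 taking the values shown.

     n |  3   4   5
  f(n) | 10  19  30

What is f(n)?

Write f(n) = an^2 + bn + c. Substituting each data point gives a linear system:
  9a + 3b + c = 10
  16a + 4b + c = 19
  25a + 5b + c = 30
Solving the system yields a = 1, b = 2, c = -5.
So f(n) = n^2 + 2n - 5.
Check: f(5) = 30. ✓

f(n) = n^2 + 2n - 5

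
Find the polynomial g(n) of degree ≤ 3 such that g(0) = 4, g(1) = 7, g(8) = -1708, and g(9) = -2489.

g(n) = -4n^3 + 5n^2 + 2n + 4

Write g(n) = an^3 + bn^2 + cn + d. Substituting each data point gives a linear system:
  d = 4
  a + b + c + d = 7
  512a + 64b + 8c + d = -1708
  729a + 81b + 9c + d = -2489
Solving the system yields a = -4, b = 5, c = 2, d = 4.
So g(n) = -4n^3 + 5n^2 + 2n + 4.
Check: g(1) = 7. ✓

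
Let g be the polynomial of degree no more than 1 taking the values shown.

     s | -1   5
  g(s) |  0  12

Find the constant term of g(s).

Write g(s) = as + b. Substituting each data point gives a linear system:
  -a + b = 0
  5a + b = 12
Solving the system yields a = 2, b = 2.
So g(s) = 2s + 2.
The constant term is 2.

2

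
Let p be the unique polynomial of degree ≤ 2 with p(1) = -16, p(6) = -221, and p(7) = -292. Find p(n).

p(n) = -5n^2 - 6n - 5

Write p(n) = an^2 + bn + c. Substituting each data point gives a linear system:
  a + b + c = -16
  36a + 6b + c = -221
  49a + 7b + c = -292
Solving the system yields a = -5, b = -6, c = -5.
So p(n) = -5n^2 - 6n - 5.
Check: p(7) = -292. ✓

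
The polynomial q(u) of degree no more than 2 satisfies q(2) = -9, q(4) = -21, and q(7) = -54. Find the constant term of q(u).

Write q(u) = au^2 + bu + c. Substituting each data point gives a linear system:
  4a + 2b + c = -9
  16a + 4b + c = -21
  49a + 7b + c = -54
Solving the system yields a = -1, b = 0, c = -5.
So q(u) = -u^2 - 5.
The constant term is -5.

-5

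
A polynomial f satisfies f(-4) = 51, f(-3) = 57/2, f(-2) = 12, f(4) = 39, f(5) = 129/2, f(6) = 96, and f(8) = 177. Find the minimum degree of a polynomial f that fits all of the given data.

2

Divided differences on the nodes -4, -3, -2, 4, 5, 6, 8:
  order 0: 51  57/2  12  39  129/2  96  177
  order 1: -45/2  -33/2  9/2  51/2  63/2  81/2
  order 2: 3  3  3  3  3
  order 3: 0  0  0  0
  order 4: 0  0  0
  order 5: 0  0
  order 6: 0
The order-2 divided differences are all 3 (nonzero) and every higher order vanishes, so the data lies on a polynomial of degree exactly 2.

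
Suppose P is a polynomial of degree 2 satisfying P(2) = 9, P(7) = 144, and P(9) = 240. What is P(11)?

360

Write P(x) = ax^2 + bx + c. Substituting each data point gives a linear system:
  4a + 2b + c = 9
  49a + 7b + c = 144
  81a + 9b + c = 240
Solving the system yields a = 3, b = 0, c = -3.
So P(x) = 3x² - 3.
Then P(11) = 360.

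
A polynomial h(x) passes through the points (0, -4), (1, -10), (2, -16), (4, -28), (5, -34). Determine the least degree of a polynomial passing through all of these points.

1

Divided differences on the nodes 0, 1, 2, 4, 5:
  order 0: -4  -10  -16  -28  -34
  order 1: -6  -6  -6  -6
  order 2: 0  0  0
  order 3: 0  0
  order 4: 0
The order-1 divided differences are all -6 (nonzero) and every higher order vanishes, so the data lies on a polynomial of degree exactly 1.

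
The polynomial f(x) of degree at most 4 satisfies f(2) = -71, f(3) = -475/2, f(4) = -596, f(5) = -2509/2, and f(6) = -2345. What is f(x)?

Using the Lagrange interpolation formula with nodes 2, 3, 4, 5, 6:
  L_0(x) = (x - 3)(x - 4)(x - 5)(x - 6) / 24
  L_1(x) = (x - 2)(x - 4)(x - 5)(x - 6) / -6
  L_2(x) = (x - 2)(x - 3)(x - 5)(x - 6) / 4
  L_3(x) = (x - 2)(x - 3)(x - 4)(x - 6) / -6
  L_4(x) = (x - 2)(x - 3)(x - 4)(x - 5) / 24
Then f(x) = -71·L_0(x) - 475/2·L_1(x) - 596·L_2(x) - 2509/2·L_3(x) - 2345·L_4(x).
Expanding and collecting terms gives f(x) = -x⁴ - 4x³ - 5x² - (1/2)x - 2.
Check: f(6) = -2345. ✓

f(x) = -x^4 - 4x^3 - 5x^2 - (1/2)x - 2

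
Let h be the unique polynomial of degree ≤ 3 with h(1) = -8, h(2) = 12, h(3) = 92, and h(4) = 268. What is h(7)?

Using the Lagrange interpolation formula with nodes 1, 2, 3, 4:
  L_0(t) = (t - 2)(t - 3)(t - 4) / -6
  L_1(t) = (t - 1)(t - 3)(t - 4) / 2
  L_2(t) = (t - 1)(t - 2)(t - 4) / -2
  L_3(t) = (t - 1)(t - 2)(t - 3) / 6
Then h(t) = -8·L_0(t) + 12·L_1(t) + 92·L_2(t) + 268·L_3(t).
Expanding and collecting terms gives h(t) = 6t^3 - 6t^2 - 4t - 4.
Evaluating at t = 7: h(7) = 1732.

1732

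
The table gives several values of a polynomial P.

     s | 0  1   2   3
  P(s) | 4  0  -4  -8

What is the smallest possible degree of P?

1

Divided differences on the nodes 0, 1, 2, 3:
  order 0: 4  0  -4  -8
  order 1: -4  -4  -4
  order 2: 0  0
  order 3: 0
The order-1 divided differences are all -4 (nonzero) and every higher order vanishes, so the data lies on a polynomial of degree exactly 1.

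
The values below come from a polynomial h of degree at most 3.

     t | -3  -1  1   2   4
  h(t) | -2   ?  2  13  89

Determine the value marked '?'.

The 4 known points determine the degree-3 polynomial uniquely.
Write h(t) = at^3 + bt^2 + ct + d. Substituting each data point gives a linear system:
  -27a + 9b - 3c + d = -2
  a + b + c + d = 2
  8a + 4b + 2c + d = 13
  64a + 16b + 4c + d = 89
Solving the system yields a = 1, b = 2, c = -2, d = 1.
So h(t) = t^3 + 2t^2 - 2t + 1.
Then h(-1) = 4.

4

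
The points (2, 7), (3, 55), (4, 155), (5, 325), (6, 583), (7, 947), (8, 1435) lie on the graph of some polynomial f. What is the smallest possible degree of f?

3

Forward differences of the values at u = 2, 3, 4, 5, 6, 7, 8:
  f  : 7  55  155  325  583  947  1435
  Δ  : 48  100  170  258  364  488
  Δ^2: 52  70  88  106  124
  Δ^3: 18  18  18  18
  Δ^4: 0  0  0
  Δ^5: 0  0
  Δ^6: 0
The third differences are constant (18) and nonzero, while all higher differences vanish, so the minimal degree is 3.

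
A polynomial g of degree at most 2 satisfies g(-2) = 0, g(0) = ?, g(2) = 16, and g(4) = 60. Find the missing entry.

The 3 known points determine the degree-2 polynomial uniquely.
Write g(s) = as^2 + bs + c. Substituting each data point gives a linear system:
  4a - 2b + c = 0
  4a + 2b + c = 16
  16a + 4b + c = 60
Solving the system yields a = 3, b = 4, c = -4.
So g(s) = 3s^2 + 4s - 4.
Then g(0) = -4.

-4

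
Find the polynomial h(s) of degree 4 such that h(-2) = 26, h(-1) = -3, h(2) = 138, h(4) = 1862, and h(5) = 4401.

Using the Lagrange interpolation formula with nodes -2, -1, 2, 4, 5:
  L_0(s) = (s + 1)(s - 2)(s - 4)(s - 5) / 168
  L_1(s) = (s + 2)(s - 2)(s - 4)(s - 5) / -90
  L_2(s) = (s + 2)(s + 1)(s - 4)(s - 5) / 72
  L_3(s) = (s + 2)(s + 1)(s - 2)(s - 5) / -60
  L_4(s) = (s + 2)(s + 1)(s - 2)(s - 4) / 126
Then h(s) = 26·L_0(s) - 3·L_1(s) + 138·L_2(s) + 1862·L_3(s) + 4401·L_4(s).
Expanding and collecting terms gives h(s) = 6s^4 + 6s^3 - 5s^2 + 4s + 6.
Check: h(-1) = -3. ✓

h(s) = 6s^4 + 6s^3 - 5s^2 + 4s + 6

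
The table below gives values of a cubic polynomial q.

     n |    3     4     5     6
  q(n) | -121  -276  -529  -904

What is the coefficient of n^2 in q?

-1

Write q(n) = an^3 + bn^2 + cn + d. Substituting each data point gives a linear system:
  27a + 9b + 3c + d = -121
  64a + 16b + 4c + d = -276
  125a + 25b + 5c + d = -529
  216a + 36b + 6c + d = -904
Solving the system yields a = -4, b = -1, c = 0, d = -4.
So q(n) = -4n^3 - n^2 - 4.
The coefficient of n^2 is -1.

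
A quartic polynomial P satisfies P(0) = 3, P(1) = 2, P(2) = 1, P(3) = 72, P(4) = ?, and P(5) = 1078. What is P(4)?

359

The 5 known points determine the degree-4 polynomial uniquely.
Write P(u) = au^4 + bu^3 + cu^2 + du + e. Substituting each data point gives a linear system:
  e = 3
  a + b + c + d + e = 2
  16a + 8b + 4c + 2d + e = 1
  81a + 27b + 9c + 3d + e = 72
  625a + 125b + 25c + 5d + e = 1078
Solving the system yields a = 3, b = -6, c = -3, d = 5, e = 3.
So P(u) = 3u⁴ - 6u³ - 3u² + 5u + 3.
Then P(4) = 359.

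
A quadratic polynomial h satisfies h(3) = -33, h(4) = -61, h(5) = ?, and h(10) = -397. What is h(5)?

-97

The 3 known points determine the degree-2 polynomial uniquely.
Write h(t) = at^2 + bt + c. Substituting each data point gives a linear system:
  9a + 3b + c = -33
  16a + 4b + c = -61
  100a + 10b + c = -397
Solving the system yields a = -4, b = 0, c = 3.
So h(t) = -4t² + 3.
Then h(5) = -97.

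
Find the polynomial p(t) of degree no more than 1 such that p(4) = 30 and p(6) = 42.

Write p(t) = at + b. Substituting each data point gives a linear system:
  4a + b = 30
  6a + b = 42
Solving the system yields a = 6, b = 6.
So p(t) = 6t + 6.
Check: p(6) = 42. ✓

p(t) = 6t + 6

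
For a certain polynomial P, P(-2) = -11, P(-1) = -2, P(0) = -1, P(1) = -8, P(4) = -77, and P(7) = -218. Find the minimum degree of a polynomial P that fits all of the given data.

2

Divided differences on the nodes -2, -1, 0, 1, 4, 7:
  order 0: -11  -2  -1  -8  -77  -218
  order 1: 9  1  -7  -23  -47
  order 2: -4  -4  -4  -4
  order 3: 0  0  0
  order 4: 0  0
  order 5: 0
The order-2 divided differences are all -4 (nonzero) and every higher order vanishes, so the data lies on a polynomial of degree exactly 2.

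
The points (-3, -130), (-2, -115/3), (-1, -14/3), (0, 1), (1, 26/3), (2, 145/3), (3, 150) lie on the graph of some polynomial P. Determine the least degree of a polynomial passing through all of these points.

Forward differences of the values at u = -3, -2, -1, 0, 1, 2, 3:
  P  : -130  -115/3  -14/3  1  26/3  145/3  150
  Δ  : 275/3  101/3  17/3  23/3  119/3  305/3
  Δ^2: -58  -28  2  32  62
  Δ^3: 30  30  30  30
  Δ^4: 0  0  0
  Δ^5: 0  0
  Δ^6: 0
The third differences are constant (30) and nonzero, while all higher differences vanish, so the minimal degree is 3.

3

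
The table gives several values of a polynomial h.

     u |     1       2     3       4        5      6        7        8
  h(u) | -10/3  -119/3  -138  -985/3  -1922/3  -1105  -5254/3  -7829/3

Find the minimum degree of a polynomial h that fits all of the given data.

Forward differences of the values at u = 1, 2, 3, 4, 5, 6, 7, 8:
  h  : -10/3  -119/3  -138  -985/3  -1922/3  -1105  -5254/3  -7829/3
  Δ  : -109/3  -295/3  -571/3  -937/3  -1393/3  -1939/3  -2575/3
  Δ^2: -62  -92  -122  -152  -182  -212
  Δ^3: -30  -30  -30  -30  -30
  Δ^4: 0  0  0  0
  Δ^5: 0  0  0
  Δ^6: 0  0
  Δ^7: 0
The third differences are constant (-30) and nonzero, while all higher differences vanish, so the minimal degree is 3.

3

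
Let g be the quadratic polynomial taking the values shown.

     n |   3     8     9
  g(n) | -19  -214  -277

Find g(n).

Write g(n) = an^2 + bn + c. Substituting each data point gives a linear system:
  9a + 3b + c = -19
  64a + 8b + c = -214
  81a + 9b + c = -277
Solving the system yields a = -4, b = 5, c = 2.
So g(n) = -4n^2 + 5n + 2.
Check: g(3) = -19. ✓

g(n) = -4n^2 + 5n + 2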